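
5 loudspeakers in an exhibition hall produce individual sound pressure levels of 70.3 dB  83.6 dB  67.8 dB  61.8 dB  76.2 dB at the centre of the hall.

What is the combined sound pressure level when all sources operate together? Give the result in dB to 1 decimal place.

Σ 10^(Lᵢ/10) = 2.89e+08.
Combined level = 10 log₁₀(2.89e+08) = 84.6 dB.

84.6 dB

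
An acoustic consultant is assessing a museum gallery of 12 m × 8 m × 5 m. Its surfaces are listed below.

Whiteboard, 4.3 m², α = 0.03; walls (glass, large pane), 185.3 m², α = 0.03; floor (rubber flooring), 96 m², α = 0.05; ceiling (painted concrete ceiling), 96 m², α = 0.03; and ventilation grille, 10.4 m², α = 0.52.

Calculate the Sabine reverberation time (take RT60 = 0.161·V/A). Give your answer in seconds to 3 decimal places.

Summing Sᵢαᵢ: 0.129 + 5.559 + 4.800 + 2.880 + 5.408 → A = 18.776 sabins.
Room volume: 480 m³.
T = 0.161 V/A = 0.161·480/18.776 = 4.116 s.

4.116 s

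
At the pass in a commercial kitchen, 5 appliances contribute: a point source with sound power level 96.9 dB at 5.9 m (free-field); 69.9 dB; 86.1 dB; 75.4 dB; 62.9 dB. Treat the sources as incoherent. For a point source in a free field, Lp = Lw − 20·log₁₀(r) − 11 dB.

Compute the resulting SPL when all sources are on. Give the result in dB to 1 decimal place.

Source at 5.9 m: Lp = 96.9 − 20·log₁₀(5.9) − 11 = 70.5 dB.
Sum in the linear (power) domain: Σ 10^(Lᵢ/10) = 10^(70.5/10) + 10^(69.9/10) + 10^(86.1/10) + 10^(75.4/10) + 10^(62.9/10) = 4.65e+08.
Back to dB: 10·log₁₀ Σ = 86.7 dB.

86.7 dB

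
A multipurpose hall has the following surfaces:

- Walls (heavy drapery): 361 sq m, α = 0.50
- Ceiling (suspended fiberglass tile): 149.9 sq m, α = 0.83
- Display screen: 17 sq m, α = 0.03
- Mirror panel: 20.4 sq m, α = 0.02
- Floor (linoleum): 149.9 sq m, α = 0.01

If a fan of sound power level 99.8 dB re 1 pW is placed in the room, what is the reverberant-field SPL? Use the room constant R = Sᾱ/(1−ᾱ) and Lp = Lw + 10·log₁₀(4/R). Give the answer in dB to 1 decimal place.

78.4 dB

A = 307.334 sabins; S = 698.2 sq m.
ᾱ = 307.334/698.2 = 0.4402; R = Sᾱ/(1−ᾱ) = 307.334/(1−0.4402) = 549.007 sq m.
Lp = 99.8 + 10·log₁₀(4/549.007) = 99.8 + (-21.38) = 78.4 dB.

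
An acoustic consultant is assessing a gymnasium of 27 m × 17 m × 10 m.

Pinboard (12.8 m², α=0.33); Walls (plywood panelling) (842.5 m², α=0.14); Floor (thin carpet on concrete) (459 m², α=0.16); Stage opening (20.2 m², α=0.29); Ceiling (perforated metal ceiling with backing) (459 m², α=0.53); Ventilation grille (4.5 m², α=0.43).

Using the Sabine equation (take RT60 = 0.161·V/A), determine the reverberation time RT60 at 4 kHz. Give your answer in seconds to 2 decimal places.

A = Σ Sᵢαᵢ = 12.8*0.33 + 842.5*0.14 + 459*0.16 + 20.2*0.29 + 459*0.53 + 4.5*0.43 = 446.677 sabins.
V = 27·17·10 = 4590 m³.
RT60 = 0.161 · V / A = 0.161 × 4590 / 446.677 = 1.65 s.

1.65 s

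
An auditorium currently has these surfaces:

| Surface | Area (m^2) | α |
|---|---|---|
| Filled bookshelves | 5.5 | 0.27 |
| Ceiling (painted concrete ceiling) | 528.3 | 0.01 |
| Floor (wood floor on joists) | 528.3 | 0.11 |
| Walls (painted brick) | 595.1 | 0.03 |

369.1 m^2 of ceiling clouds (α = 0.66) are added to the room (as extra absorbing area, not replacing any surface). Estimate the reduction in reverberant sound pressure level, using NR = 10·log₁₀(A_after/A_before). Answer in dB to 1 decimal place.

Summing Sᵢαᵢ: 1.485 + 5.283 + 58.113 + 17.853 → A_before = 82.734 sabins.
Treatment contributes 369.1·0.66 = 243.606 sabins.
A_after = 82.734 + 243.606 = 326.340 sabins.
Reduction = 10 log₁₀(A_after/A_before) = 10 log₁₀(3.9444) = 6.0 dB.

6.0 dB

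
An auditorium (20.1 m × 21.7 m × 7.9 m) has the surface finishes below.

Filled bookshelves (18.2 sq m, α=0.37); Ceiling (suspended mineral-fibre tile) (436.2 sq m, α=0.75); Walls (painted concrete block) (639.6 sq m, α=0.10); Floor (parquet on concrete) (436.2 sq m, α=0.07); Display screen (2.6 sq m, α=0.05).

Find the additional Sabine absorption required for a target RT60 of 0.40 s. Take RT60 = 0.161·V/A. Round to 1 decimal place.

958.4 sabins

Equivalent absorption area: A₁ = 18.2×0.37 + 436.2×0.75 + 639.6×0.10 + 436.2×0.07 + 2.6×0.05 = 428.508 sq m.
Target A₂ = 0.161·3445.743/0.40 = 1386.912 sabins (V = 3445.743 m³).
Shortfall: 1386.912 − 428.508 = 958.4 sabins.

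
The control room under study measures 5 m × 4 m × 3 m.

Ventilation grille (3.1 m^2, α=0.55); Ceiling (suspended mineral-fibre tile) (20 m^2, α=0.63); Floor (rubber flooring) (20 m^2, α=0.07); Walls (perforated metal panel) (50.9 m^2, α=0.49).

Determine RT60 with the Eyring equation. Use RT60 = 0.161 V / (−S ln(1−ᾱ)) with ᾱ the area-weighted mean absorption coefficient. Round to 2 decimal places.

S = Σ Sᵢ = 94.0 m^2.
Absorption A = 3.1·0.55 + 20·0.63 + 20·0.07 + 50.9·0.49 = 40.646 sabins.
Mean coefficient ᾱ = A/S = 0.4324.
−S·ln(1−ᾱ) = −94.0 × ln(1 − 0.4324) = 53.236.
V = 5 × 4 × 3 = 60 m³.
T = 0.161·V/[−S·ln(1−ᾱ)] = 0.161·60/53.236 = 0.18 s.

0.18 seconds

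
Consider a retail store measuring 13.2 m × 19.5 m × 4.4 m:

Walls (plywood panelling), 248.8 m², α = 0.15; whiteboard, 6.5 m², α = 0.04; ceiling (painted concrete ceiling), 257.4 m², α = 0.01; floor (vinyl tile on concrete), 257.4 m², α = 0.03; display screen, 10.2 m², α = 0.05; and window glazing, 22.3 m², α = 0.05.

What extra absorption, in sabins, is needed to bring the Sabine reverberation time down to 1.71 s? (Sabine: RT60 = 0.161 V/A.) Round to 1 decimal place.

57.1 sabins

Total absorption A₁ = 248.8×0.15 + 6.5×0.04 + 257.4×0.01 + 257.4×0.03 + 10.2×0.05 + 22.3×0.05
  = 37.320 + 0.260 + 2.574 + 7.722 + 0.510 + 1.115 = 49.501 m² sabins.
For T = 1.71 s, need A₂ = 0.161·V/T = 0.161·1132.56/1.71 = 106.633 sabins.
Shortfall: 106.633 − 49.501 = 57.1 sabins.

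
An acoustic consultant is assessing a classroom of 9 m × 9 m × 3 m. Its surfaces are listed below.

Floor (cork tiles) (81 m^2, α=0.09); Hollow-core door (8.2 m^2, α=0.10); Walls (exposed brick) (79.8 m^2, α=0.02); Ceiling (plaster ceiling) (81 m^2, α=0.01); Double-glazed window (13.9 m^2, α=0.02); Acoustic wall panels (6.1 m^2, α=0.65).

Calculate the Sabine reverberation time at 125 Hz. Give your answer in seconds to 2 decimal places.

Summing Sᵢαᵢ: 7.290 + 0.820 + 1.596 + 0.810 + 0.278 + 3.965 → A = 14.759 sabins.
Room volume: 243 m³.
RT60 = 0.161 · V / A = 0.161 × 243 / 14.759 = 2.65 s.

2.65 s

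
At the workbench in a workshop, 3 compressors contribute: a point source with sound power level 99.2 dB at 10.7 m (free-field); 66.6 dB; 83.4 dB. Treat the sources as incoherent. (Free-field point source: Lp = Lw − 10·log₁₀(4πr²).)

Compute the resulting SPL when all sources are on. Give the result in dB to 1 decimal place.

83.6 dB

Source at 10.7 m: Lp = 99.2 − 10·log₁₀(4π·10.7²) = 99.2 − 10·log₁₀(1438.724) = 67.6 dB.
Converting to relative power and adding: 10^(67.6/10) + 10^(66.6/10) + 10^(83.4/10) = 2.291e+08.
Combined level = 10 log₁₀(2.291e+08) = 83.6 dB.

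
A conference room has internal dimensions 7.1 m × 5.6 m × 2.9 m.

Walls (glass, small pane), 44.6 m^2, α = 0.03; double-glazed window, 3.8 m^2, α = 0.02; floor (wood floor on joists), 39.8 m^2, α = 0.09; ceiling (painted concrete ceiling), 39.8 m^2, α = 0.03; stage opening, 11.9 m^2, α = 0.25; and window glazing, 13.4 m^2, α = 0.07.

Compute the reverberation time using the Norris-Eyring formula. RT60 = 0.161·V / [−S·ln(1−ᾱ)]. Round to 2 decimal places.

S = Σ Sᵢ = 153.3 m^2.
Absorption A = 44.6·0.03 + 3.8·0.02 + 39.8·0.09 + 39.8·0.03 + 11.9·0.25 + 13.4·0.07 = 10.103 sabins.
ᾱ = 10.103 / 153.3 = 0.0659.
Eyring denominator: −S ln(1−ᾱ) = 10.451.
V = 7.1 × 5.6 × 2.9 = 115.304 m³.
T = 0.161·V/[−S·ln(1−ᾱ)] = 0.161·115.304/10.451 = 1.78 s.

1.78 s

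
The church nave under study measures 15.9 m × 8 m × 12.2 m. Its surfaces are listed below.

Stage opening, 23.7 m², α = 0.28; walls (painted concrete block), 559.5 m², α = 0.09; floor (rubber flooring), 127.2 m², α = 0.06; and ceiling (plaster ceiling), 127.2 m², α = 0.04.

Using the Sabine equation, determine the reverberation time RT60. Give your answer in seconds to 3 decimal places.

A = Σ Sᵢαᵢ = 23.7*0.28 + 559.5*0.09 + 127.2*0.06 + 127.2*0.04 = 69.711 sabins.
Room volume: 1551.84 m³.
RT60 = 0.161 · V / A = 0.161 × 1551.84 / 69.711 = 3.584 s.

3.584 s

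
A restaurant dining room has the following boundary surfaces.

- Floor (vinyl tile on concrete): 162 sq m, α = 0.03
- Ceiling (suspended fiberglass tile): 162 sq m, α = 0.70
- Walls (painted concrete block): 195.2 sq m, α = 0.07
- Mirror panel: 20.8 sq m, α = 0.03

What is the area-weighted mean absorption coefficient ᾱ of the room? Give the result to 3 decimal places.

0.245

Total surface area S = 540.0 sq m.
Weighted sum Σ Sα = 132.548.
ᾱ = 132.548 / 540.0 = 0.245.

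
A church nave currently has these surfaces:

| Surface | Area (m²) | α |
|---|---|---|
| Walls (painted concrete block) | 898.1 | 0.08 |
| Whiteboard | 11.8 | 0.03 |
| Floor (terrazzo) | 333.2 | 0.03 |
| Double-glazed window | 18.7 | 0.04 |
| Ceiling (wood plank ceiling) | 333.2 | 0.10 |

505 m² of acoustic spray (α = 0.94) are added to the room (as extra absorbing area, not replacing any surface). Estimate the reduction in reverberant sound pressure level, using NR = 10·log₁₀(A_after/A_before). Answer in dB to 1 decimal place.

Summing Sᵢαᵢ: 71.848 + 0.354 + 9.996 + 0.748 + 33.320 → A_before = 116.266 sabins.
Treatment contributes 505·0.94 = 474.700 sabins.
A_after = 116.266 + 474.700 = 590.966 sabins.
Reduction = 10 log₁₀(A_after/A_before) = 10 log₁₀(5.0829) = 7.1 dB.

7.1 dB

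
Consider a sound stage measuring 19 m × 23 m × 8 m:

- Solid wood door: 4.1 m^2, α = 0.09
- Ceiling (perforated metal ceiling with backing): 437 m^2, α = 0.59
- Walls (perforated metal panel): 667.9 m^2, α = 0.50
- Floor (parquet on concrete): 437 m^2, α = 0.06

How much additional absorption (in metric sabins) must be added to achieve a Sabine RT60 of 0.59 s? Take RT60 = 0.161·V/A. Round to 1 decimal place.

A₁ = Σ Sᵢαᵢ = 4.1*0.09 + 437*0.59 + 667.9*0.50 + 437*0.06 = 618.369 sabins.
For T = 0.59 s, need A₂ = 0.161·V/T = 0.161·3496/0.59 = 953.993 sabins.
Shortfall: 953.993 − 618.369 = 335.6 sabins.

335.6 sabins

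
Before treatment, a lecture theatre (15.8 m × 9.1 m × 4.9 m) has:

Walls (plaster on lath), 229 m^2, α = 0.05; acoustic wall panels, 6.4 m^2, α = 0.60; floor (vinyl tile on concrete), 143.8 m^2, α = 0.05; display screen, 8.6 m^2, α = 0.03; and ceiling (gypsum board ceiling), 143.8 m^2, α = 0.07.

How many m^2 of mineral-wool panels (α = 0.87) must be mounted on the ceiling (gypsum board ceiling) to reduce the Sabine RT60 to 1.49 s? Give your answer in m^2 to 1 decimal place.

Total absorption A₁ = 229*0.05 + 6.4*0.60 + 143.8*0.05 + 8.6*0.03 + 143.8*0.07
  = 11.450 + 3.840 + 7.190 + 0.258 + 10.066 = 32.804 m^2 sabins.
V = 704.522 m³. Target absorption A₂ = 0.161 × 704.522 / 1.49 = 76.126 sabins.
Absorption to add: 76.126 − 32.804 = 43.322 sabins.
Net gain per m^2: Δα = 0.87 − 0.07 = 0.80.
Area = ΔA/Δα = 43.322/0.80 = 54.2 m^2.

54.2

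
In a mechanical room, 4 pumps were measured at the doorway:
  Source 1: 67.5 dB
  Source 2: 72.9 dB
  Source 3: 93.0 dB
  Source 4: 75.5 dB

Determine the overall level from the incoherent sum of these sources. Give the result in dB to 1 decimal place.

Σ 10^(Lᵢ/10) = 2.056e+09.
L_total = 10·log₁₀(2.056e+09) = 93.1 dB.

93.1 dB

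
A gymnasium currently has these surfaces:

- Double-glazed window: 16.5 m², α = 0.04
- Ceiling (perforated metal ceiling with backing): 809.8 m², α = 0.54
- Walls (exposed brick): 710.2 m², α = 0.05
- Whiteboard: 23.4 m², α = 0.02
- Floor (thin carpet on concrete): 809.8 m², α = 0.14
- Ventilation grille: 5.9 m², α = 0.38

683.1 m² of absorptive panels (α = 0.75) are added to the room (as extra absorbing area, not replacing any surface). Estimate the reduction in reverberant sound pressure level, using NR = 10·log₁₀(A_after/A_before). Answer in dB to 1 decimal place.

Total absorption A_before = 16.5×0.04 + 809.8×0.54 + 710.2×0.05 + 23.4×0.02 + 809.8×0.14 + 5.9×0.38
  = 0.660 + 437.292 + 35.510 + 0.468 + 113.372 + 2.242 = 589.544 m² sabins.
Treatment contributes 683.1·0.75 = 512.325 sabins.
A_after = 589.544 + 512.325 = 1101.869 sabins.
NR = 10·log₁₀(1101.869/589.544) = 2.7 dB.

2.7 dB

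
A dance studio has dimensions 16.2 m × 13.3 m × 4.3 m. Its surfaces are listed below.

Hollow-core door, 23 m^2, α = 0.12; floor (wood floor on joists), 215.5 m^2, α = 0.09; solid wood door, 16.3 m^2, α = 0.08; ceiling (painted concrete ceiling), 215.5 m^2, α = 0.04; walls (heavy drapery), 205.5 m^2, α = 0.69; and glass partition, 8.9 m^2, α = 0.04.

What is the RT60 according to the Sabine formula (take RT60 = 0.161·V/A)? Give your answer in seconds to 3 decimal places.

0.856 sec

Equivalent absorption area: A = 23×0.12 + 215.5×0.09 + 16.3×0.08 + 215.5×0.04 + 205.5×0.69 + 8.9×0.04 = 174.230 m^2.
Room volume: 926.478 m³.
Sabine: RT60 = 0.161 × 926.478 / 174.230 = 0.856 s.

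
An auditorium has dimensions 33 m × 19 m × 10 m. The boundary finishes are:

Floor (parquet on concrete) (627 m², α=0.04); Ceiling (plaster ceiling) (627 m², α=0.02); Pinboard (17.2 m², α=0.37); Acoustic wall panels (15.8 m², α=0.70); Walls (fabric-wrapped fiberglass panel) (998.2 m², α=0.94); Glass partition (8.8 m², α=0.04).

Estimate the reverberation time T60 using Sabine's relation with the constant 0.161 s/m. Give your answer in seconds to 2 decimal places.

1.02 s

Total absorption A = 627·0.04 + 627·0.02 + 17.2·0.37 + 15.8·0.70 + 998.2·0.94 + 8.8·0.04
  = 25.080 + 12.540 + 6.364 + 11.060 + 938.308 + 0.352 = 993.704 m² sabins.
V = 33·19·10 = 6270 m³.
Sabine: RT60 = 0.161 × 6270 / 993.704 = 1.02 s.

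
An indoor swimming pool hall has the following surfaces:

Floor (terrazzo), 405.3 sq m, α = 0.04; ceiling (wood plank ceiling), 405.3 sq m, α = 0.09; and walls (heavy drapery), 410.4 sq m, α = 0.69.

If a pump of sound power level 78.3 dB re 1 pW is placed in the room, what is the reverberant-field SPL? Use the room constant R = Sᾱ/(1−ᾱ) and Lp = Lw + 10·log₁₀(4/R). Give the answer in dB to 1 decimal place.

A = 335.865 sabins; S = 1221.0 sq m.
ᾱ = 0.2751, so room constant R = A/(1−ᾱ) = 463.326 sq m.
Lp = Lw + 10 log₁₀(4/R) = 78.3 -20.64 = 57.7 dB.

57.7 dB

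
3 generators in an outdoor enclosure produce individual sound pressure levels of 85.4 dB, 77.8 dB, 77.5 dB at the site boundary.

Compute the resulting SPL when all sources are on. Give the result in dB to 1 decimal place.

86.7 dB

Σ 10^(Lᵢ/10) = 4.632e+08.
Back to dB: 10·log₁₀ Σ = 86.7 dB.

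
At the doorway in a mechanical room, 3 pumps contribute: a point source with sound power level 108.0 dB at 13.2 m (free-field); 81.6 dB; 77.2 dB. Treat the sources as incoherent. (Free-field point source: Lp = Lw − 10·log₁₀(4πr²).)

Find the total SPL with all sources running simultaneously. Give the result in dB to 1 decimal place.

Source at 13.2 m: Lp = 108.0 − 10·log₁₀(4π·13.2²) = 108.0 − 10·log₁₀(2189.564) = 74.6 dB.
Σ 10^(Lᵢ/10) = 2.259e+08.
Back to dB: 10·log₁₀ Σ = 83.5 dB.

83.5 dB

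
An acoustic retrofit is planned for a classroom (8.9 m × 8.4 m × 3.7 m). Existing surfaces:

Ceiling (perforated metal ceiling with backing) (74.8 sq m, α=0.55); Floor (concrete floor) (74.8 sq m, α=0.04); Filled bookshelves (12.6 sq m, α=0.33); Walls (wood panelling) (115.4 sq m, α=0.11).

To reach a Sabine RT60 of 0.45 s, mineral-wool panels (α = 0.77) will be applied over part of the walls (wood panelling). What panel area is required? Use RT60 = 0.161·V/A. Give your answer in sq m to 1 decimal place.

A₁ = Σ Sᵢαᵢ = 74.8·0.55 + 74.8·0.04 + 12.6·0.33 + 115.4·0.11 = 60.984 sabins.
Required A₂ = 0.161·276.612/0.45 = 98.966 sabins.
Absorption to add: 98.966 − 60.984 = 37.982 sabins.
Net gain per sq m: Δα = 0.77 − 0.11 = 0.66.
Area = ΔA/Δα = 37.982/0.66 = 57.5 sq m.

57.5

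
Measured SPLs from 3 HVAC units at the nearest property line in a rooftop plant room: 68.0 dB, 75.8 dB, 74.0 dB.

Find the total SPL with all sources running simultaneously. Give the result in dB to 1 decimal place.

Σ 10^(Lᵢ/10) = 6.945e+07.
Back to dB: 10·log₁₀ Σ = 78.4 dB.

78.4 dB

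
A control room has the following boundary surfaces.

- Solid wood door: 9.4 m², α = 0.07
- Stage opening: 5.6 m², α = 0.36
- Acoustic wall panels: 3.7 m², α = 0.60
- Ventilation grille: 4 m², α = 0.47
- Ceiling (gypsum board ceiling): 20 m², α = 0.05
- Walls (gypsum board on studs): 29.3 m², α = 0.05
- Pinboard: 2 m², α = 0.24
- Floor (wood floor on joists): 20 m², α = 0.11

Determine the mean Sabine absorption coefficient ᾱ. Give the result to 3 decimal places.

0.127

Total surface area S = 94.0 m².
A = 9.4·0.07 + 5.6·0.36 + 3.7·0.60 + 4·0.47 + 20·0.05 + 29.3·0.05 + 2·0.24 + 20·0.11 = 11.919 sabins.
ᾱ = A/S = 0.127.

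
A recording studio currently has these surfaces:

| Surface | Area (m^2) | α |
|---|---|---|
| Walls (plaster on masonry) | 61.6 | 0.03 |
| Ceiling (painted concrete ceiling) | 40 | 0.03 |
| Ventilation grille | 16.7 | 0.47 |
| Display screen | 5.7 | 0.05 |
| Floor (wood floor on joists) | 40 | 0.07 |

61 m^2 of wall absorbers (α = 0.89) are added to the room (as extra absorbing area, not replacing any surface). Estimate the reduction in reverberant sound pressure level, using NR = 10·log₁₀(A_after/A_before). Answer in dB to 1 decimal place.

6.9 dB

Total absorption A_before = 61.6·0.03 + 40·0.03 + 16.7·0.47 + 5.7·0.05 + 40·0.07
  = 1.848 + 1.200 + 7.849 + 0.285 + 2.800 = 13.982 m^2 sabins.
Treatment contributes 61·0.89 = 54.290 sabins.
New total A_after = 68.272 sabins.
NR = 10·log₁₀(68.272/13.982) = 6.9 dB.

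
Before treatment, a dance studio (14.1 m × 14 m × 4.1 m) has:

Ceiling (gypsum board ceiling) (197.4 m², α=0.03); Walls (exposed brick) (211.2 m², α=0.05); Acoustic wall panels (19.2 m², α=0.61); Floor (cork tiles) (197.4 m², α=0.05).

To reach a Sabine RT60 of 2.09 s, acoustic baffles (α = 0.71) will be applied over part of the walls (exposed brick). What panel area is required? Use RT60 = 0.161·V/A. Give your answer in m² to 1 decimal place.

36.8

Equivalent absorption area: A₁ = 197.4·0.03 + 211.2·0.05 + 19.2·0.61 + 197.4·0.05 = 38.064 m².
Required A₂ = 0.161·809.34/2.09 = 62.346 sabins.
Absorption to add: 62.346 − 38.064 = 24.282 sabins.
Each m² of panel replacing the walls (exposed brick) adds (0.71 − 0.05) = 0.66 sabins.
Area = ΔA/Δα = 24.282/0.66 = 36.8 m².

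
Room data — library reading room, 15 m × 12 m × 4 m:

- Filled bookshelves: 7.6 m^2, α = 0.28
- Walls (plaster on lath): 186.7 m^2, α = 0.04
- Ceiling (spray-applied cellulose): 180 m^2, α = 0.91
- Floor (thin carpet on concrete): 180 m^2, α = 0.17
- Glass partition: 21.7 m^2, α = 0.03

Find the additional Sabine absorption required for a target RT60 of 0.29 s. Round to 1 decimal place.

195.1 sabins

Summing Sᵢαᵢ: 2.128 + 7.468 + 163.800 + 30.600 + 0.651 → A₁ = 204.647 sabins.
For T = 0.29 s, need A₂ = 0.161·V/T = 0.161·720/0.29 = 399.724 sabins.
Additional absorption ΔA = 399.724 − 204.647 = 195.1 sabins.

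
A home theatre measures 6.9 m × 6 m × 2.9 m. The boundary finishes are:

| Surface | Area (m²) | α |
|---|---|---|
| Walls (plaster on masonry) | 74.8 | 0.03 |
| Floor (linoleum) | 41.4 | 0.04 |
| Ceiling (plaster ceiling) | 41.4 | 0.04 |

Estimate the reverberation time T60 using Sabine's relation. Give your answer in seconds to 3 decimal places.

3.479 sec

Summing Sᵢαᵢ: 2.244 + 1.656 + 1.656 → A = 5.556 sabins.
Room volume: 120.06 m³.
Sabine: RT60 = 0.161 × 120.06 / 5.556 = 3.479 s.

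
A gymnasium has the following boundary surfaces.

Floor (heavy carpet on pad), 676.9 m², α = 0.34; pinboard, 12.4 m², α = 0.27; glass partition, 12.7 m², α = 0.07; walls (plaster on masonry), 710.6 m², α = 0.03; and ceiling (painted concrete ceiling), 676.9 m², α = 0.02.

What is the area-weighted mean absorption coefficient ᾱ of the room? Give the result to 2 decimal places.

0.13

S = Σ Sᵢ = 676.9 + 12.4 + 12.7 + 710.6 + 676.9 = 2089.5 m².
Weighted sum Σ Sα = 269.239.
ᾱ = 269.239 / 2089.5 = 0.13.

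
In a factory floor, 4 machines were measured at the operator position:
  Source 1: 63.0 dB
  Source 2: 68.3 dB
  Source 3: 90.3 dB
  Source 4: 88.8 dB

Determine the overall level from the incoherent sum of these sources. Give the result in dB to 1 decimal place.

Converting to relative power and adding: 10^(63.0/10) + 10^(68.3/10) + 10^(90.3/10) + 10^(88.8/10) = 1.839e+09.
Back to dB: 10·log₁₀ Σ = 92.6 dB.

92.6 dB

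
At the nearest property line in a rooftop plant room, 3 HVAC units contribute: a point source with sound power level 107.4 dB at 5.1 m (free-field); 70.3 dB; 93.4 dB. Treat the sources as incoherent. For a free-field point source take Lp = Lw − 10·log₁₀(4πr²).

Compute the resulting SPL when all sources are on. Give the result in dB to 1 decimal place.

Source at 5.1 m: Lp = 107.4 − 10·log₁₀(4π·5.1²) = 107.4 − 10·log₁₀(326.851) = 82.3 dB.
Converting to relative power and adding: 10^(82.3/10) + 10^(70.3/10) + 10^(93.4/10) = 2.368e+09.
Combined level = 10 log₁₀(2.368e+09) = 93.7 dB.

93.7 dB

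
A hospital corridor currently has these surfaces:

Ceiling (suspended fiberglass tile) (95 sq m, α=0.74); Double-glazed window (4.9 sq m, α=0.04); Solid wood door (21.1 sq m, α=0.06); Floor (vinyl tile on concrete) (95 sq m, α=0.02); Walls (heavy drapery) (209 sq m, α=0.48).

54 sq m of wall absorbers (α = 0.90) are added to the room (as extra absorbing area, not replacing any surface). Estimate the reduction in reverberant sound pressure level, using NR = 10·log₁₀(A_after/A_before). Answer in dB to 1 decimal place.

A_before = Σ Sᵢαᵢ = 95×0.74 + 4.9×0.04 + 21.1×0.06 + 95×0.02 + 209×0.48 = 173.982 sabins.
Treatment contributes 54·0.90 = 48.600 sabins.
New total A_after = 222.582 sabins.
NR = 10·log₁₀(222.582/173.982) = 1.1 dB.

1.1 dB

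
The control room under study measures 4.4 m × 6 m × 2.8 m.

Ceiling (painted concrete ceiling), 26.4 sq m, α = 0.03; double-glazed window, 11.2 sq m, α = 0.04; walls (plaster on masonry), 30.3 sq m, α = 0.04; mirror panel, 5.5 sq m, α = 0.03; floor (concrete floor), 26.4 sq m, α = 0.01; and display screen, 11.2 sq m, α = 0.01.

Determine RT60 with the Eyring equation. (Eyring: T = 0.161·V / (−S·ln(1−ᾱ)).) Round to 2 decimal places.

Total surface area S = 26.4 + 11.2 + 30.3 + 5.5 + 26.4 + 11.2 = 111.0 sq m.
Σ(Sᵢαᵢ) = 26.4·0.03 + 11.2·0.04 + 30.3·0.04 + 5.5·0.03 + 26.4·0.01 + 11.2·0.01 = 2.993.
Mean coefficient ᾱ = A/S = 0.0270.
Eyring denominator: −S ln(1−ᾱ) = 3.038.
V = 4.4 × 6 × 2.8 = 73.92 m³.
T = 0.161·V/[−S·ln(1−ᾱ)] = 0.161·73.92/3.038 = 3.92 s.

3.92 s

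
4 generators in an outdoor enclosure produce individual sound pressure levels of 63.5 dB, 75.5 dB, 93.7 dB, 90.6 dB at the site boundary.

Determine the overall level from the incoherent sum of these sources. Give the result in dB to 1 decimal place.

95.5 dB

Sum in the linear (power) domain: Σ 10^(Lᵢ/10) = 10^(63.5/10) + 10^(75.5/10) + 10^(93.7/10) + 10^(90.6/10) = 3.53e+09.
Back to dB: 10·log₁₀ Σ = 95.5 dB.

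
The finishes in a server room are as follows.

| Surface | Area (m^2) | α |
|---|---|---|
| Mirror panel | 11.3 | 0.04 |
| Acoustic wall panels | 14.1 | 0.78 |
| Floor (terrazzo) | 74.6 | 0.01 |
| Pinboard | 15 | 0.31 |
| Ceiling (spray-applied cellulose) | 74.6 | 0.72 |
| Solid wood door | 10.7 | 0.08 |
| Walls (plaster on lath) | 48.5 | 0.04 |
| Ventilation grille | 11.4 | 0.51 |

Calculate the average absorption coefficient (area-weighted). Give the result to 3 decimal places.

0.304

S = Σ Sᵢ = 11.3 + 14.1 + 74.6 + 15 + 74.6 + 10.7 + 48.5 + 11.4 = 260.2 m^2.
A = 11.3*0.04 + 14.1*0.78 + 74.6*0.01 + 15*0.31 + 74.6*0.72 + 10.7*0.08 + 48.5*0.04 + 11.4*0.51 = 79.168 sabins.
ᾱ = A/S = 0.304.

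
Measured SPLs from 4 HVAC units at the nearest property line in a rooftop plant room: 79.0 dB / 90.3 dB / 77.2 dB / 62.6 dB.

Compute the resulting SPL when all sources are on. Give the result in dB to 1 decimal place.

Sum in the linear (power) domain: Σ 10^(Lᵢ/10) = 10^(79.0/10) + 10^(90.3/10) + 10^(77.2/10) + 10^(62.6/10) = 1.205e+09.
Combined level = 10 log₁₀(1.205e+09) = 90.8 dB.

90.8 dB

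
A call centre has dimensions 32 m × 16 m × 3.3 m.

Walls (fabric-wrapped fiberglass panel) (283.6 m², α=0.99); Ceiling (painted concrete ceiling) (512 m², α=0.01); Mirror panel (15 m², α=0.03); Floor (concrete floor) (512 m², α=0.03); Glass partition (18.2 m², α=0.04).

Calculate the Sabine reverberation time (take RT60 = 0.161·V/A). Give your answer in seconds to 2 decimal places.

Summing Sᵢαᵢ: 280.764 + 5.120 + 0.450 + 15.360 + 0.728 → A = 302.422 sabins.
Room volume: 1689.6 m³.
Sabine: RT60 = 0.161 × 1689.6 / 302.422 = 0.90 s.

0.90 s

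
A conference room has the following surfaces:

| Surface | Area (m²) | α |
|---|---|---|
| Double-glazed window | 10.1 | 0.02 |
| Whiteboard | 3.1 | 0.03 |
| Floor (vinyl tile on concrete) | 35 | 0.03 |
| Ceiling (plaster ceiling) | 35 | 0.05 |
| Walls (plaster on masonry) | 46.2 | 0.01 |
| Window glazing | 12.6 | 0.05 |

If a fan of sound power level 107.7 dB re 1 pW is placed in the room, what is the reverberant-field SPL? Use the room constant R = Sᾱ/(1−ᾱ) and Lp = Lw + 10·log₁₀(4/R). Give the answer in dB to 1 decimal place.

107.4 dB

Σ(Sᵢαᵢ) = 10.1·0.02 + 3.1·0.03 + 35·0.03 + 35·0.05 + 46.2·0.01 + 12.6·0.05 = 4.187; total area S = 142.0 m².
ᾱ = 4.187/142.0 = 0.0295; R = Sᾱ/(1−ᾱ) = 4.187/(1−0.0295) = 4.314 m².
Lp = Lw + 10 log₁₀(4/R) = 107.7 -0.33 = 107.4 dB.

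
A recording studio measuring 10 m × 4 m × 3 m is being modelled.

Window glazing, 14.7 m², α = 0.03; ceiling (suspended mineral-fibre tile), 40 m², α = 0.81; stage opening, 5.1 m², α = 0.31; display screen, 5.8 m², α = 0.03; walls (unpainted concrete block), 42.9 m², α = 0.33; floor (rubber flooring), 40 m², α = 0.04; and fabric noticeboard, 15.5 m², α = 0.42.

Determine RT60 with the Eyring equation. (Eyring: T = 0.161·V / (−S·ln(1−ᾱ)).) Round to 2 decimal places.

0.28 sec

Total surface area S = 14.7 + 40 + 5.1 + 5.8 + 42.9 + 40 + 15.5 = 164.0 m².
Absorption A = 14.7·0.03 + 40·0.81 + 5.1·0.31 + 5.8·0.03 + 42.9·0.33 + 40·0.04 + 15.5·0.42 = 56.863 sabins.
Mean coefficient ᾱ = A/S = 0.3467.
−S·ln(1−ᾱ) = −164.0 × ln(1 − 0.3467) = 69.818.
V = 10 × 4 × 3 = 120 m³.
T = 0.161·V/[−S·ln(1−ᾱ)] = 0.161·120/69.818 = 0.28 s.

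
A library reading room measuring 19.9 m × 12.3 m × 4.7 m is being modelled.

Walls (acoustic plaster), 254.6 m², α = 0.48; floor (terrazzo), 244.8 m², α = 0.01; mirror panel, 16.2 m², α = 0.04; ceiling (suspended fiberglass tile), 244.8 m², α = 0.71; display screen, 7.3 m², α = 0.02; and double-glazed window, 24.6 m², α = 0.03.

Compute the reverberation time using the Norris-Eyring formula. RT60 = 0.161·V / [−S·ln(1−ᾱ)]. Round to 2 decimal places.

Total surface area S = 254.6 + 244.8 + 16.2 + 244.8 + 7.3 + 24.6 = 792.3 m².
Σ(Sᵢαᵢ) = 254.6·0.48 + 244.8·0.01 + 16.2·0.04 + 244.8·0.71 + 7.3·0.02 + 24.6·0.03 = 299.996.
Mean coefficient ᾱ = A/S = 0.3786.
−S·ln(1−ᾱ) = −792.3 × ln(1 − 0.3786) = 376.961.
V = 19.9 × 12.3 × 4.7 = 1150.419 m³.
RT60 = 0.161 × 1150.419 / 376.961 = 0.49 s.

0.49 sec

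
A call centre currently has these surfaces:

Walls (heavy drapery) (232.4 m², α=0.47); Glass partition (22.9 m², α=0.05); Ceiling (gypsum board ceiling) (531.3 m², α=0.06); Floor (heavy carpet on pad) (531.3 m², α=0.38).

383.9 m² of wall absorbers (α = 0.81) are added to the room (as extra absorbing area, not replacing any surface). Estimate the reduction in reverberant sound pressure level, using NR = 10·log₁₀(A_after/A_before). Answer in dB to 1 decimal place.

2.8 dB

Total absorption A_before = 232.4×0.47 + 22.9×0.05 + 531.3×0.06 + 531.3×0.38
  = 109.228 + 1.145 + 31.878 + 201.894 = 344.145 m² sabins.
Treatment contributes 383.9·0.81 = 310.959 sabins.
New total A_after = 655.104 sabins.
NR = 10·log₁₀(655.104/344.145) = 2.8 dB.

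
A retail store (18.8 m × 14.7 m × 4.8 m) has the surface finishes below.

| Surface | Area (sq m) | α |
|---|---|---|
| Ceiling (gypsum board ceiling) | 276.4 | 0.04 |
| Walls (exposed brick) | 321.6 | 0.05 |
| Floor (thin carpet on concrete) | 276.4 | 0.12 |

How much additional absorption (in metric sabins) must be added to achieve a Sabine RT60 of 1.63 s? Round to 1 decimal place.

Summing Sᵢαᵢ: 11.056 + 16.080 + 33.168 → A₁ = 60.304 sabins.
Target A₂ = 0.161·1326.528/1.63 = 131.025 sabins (V = 1326.528 m³).
Additional absorption ΔA = 131.025 − 60.304 = 70.7 sabins.

70.7 sabins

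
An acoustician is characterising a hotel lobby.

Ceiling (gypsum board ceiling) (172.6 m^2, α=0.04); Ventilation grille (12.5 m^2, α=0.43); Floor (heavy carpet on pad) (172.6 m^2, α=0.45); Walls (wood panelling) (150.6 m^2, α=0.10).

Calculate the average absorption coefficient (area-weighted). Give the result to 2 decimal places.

0.21

Total surface area S = 508.3 m^2.
Weighted sum Σ Sα = 105.009.
ᾱ = 105.009 / 508.3 = 0.21.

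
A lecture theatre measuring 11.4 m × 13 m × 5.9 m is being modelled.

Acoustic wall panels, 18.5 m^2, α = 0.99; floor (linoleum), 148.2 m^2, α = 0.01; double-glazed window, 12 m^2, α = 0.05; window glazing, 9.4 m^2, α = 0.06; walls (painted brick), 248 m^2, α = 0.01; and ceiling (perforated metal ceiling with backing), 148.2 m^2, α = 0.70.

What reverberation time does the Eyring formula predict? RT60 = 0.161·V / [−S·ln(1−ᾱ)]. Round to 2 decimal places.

0.98 seconds

S = Σ Sᵢ = 584.3 m^2.
Absorption A = 18.5·0.99 + 148.2·0.01 + 12·0.05 + 9.4·0.06 + 248·0.01 + 148.2·0.70 = 127.181 sabins.
Mean coefficient ᾱ = A/S = 0.2177.
Eyring denominator: −S ln(1−ᾱ) = 143.456.
V = 11.4 × 13 × 5.9 = 874.38 m³.
RT60 = 0.161 × 874.38 / 143.456 = 0.98 s.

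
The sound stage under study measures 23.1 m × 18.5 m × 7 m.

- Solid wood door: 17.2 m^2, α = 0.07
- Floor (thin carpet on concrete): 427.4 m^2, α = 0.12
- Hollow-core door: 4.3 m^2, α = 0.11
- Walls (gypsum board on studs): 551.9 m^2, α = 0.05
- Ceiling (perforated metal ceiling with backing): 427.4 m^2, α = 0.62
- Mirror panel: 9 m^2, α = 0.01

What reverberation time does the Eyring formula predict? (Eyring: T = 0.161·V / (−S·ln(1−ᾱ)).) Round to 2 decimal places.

Total surface area S = 17.2 + 427.4 + 4.3 + 551.9 + 427.4 + 9 = 1437.2 m^2.
Absorption A = 17.2×0.07 + 427.4×0.12 + 4.3×0.11 + 551.9×0.05 + 427.4×0.62 + 9×0.01 = 345.638 sabins.
ᾱ = 345.638 / 1437.2 = 0.2405.
−S·ln(1−ᾱ) = −1437.2 × ln(1 − 0.2405) = 395.366.
V = 23.1 × 18.5 × 7 = 2991.45 m³.
T = 0.161·V/[−S·ln(1−ᾱ)] = 0.161·2991.45/395.366 = 1.22 s.

1.22 sec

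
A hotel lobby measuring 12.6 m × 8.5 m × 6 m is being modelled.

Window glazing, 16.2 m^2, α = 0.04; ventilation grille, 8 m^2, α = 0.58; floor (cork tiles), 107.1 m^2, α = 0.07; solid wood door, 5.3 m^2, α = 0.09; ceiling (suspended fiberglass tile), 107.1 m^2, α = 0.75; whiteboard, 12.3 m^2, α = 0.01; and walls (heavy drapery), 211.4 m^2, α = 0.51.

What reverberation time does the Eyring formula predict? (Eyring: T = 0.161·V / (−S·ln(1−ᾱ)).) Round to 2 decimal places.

S = Σ Sᵢ = 467.4 m^2.
Absorption A = 16.2·0.04 + 8·0.58 + 107.1·0.07 + 5.3·0.09 + 107.1·0.75 + 12.3·0.01 + 211.4·0.51 = 201.524 sabins.
Mean coefficient ᾱ = A/S = 0.4312.
−S·ln(1−ᾱ) = −467.4 × ln(1 − 0.4312) = 263.719.
V = 12.6 × 8.5 × 6 = 642.6 m³.
RT60 = 0.161 × 642.6 / 263.719 = 0.39 s.

0.39 s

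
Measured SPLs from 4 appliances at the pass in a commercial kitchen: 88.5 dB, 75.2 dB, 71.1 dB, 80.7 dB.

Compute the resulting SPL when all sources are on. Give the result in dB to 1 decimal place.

89.4 dB

Σ 10^(Lᵢ/10) = 8.714e+08.
Back to dB: 10·log₁₀ Σ = 89.4 dB.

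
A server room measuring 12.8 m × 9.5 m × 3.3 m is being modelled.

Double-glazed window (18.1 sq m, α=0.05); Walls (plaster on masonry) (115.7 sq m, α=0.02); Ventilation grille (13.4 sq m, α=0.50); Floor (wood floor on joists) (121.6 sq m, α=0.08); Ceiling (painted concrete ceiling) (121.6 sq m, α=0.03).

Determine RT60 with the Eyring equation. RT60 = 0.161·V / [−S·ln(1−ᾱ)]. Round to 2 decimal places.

2.69 sec

Total surface area S = 18.1 + 115.7 + 13.4 + 121.6 + 121.6 = 390.4 sq m.
Σ(Sᵢαᵢ) = 18.1·0.05 + 115.7·0.02 + 13.4·0.50 + 121.6·0.08 + 121.6·0.03 = 23.295.
Mean coefficient ᾱ = A/S = 0.0597.
Eyring denominator: −S ln(1−ᾱ) = 24.032.
V = 12.8 × 9.5 × 3.3 = 401.28 m³.
T = 0.161·V/[−S·ln(1−ᾱ)] = 0.161·401.28/24.032 = 2.69 s.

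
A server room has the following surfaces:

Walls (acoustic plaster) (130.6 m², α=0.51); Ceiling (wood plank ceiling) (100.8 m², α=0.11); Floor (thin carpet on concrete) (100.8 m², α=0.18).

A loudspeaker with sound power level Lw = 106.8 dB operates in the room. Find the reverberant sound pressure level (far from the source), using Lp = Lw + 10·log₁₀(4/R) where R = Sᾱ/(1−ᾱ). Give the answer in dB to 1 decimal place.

91.5 dB

Σ(Sᵢαᵢ) = 130.6·0.51 + 100.8·0.11 + 100.8·0.18 = 95.838; total area S = 332.2 m².
ᾱ = 0.2885, so room constant R = A/(1−ᾱ) = 134.699 m².
Lp = Lw + 10 log₁₀(4/R) = 106.8 -15.27 = 91.5 dB.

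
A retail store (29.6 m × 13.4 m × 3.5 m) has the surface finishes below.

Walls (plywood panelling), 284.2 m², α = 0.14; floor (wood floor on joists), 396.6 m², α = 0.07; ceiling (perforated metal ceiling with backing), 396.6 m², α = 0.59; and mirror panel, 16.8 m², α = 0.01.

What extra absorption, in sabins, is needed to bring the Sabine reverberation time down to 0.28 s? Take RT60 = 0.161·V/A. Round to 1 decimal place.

496.5 sabins

Total absorption A₁ = 284.2·0.14 + 396.6·0.07 + 396.6·0.59 + 16.8·0.01
  = 39.788 + 27.762 + 233.994 + 0.168 = 301.712 m² sabins.
Target A₂ = 0.161·1388.24/0.28 = 798.238 sabins (V = 1388.24 m³).
Additional absorption ΔA = 798.238 − 301.712 = 496.5 sabins.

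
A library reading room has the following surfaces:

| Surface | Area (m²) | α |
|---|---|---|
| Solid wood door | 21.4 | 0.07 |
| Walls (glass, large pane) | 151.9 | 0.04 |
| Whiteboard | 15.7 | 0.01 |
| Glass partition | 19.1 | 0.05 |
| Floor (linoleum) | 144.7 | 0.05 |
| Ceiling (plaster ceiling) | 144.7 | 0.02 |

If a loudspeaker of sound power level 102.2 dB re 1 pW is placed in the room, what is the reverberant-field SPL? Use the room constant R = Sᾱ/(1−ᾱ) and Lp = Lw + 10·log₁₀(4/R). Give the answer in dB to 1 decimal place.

95.3 dB

A = 18.815 sabins; S = 497.5 m².
ᾱ = 0.0378, so room constant R = A/(1−ᾱ) = 19.554 m².
Lp = 102.2 + 10·log₁₀(4/19.554) = 102.2 + (-6.89) = 95.3 dB.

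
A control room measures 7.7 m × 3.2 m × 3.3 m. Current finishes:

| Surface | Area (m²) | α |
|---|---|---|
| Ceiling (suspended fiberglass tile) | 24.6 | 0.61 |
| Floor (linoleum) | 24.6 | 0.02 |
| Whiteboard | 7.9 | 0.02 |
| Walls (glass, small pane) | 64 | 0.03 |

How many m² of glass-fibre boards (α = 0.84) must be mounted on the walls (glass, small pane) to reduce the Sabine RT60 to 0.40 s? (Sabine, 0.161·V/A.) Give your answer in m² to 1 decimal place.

18.7

A₁ = Σ Sᵢαᵢ = 24.6*0.61 + 24.6*0.02 + 7.9*0.02 + 64*0.03 = 17.576 sabins.
Required A₂ = 0.161·81.312/0.40 = 32.728 sabins.
Absorption to add: 32.728 − 17.576 = 15.152 sabins.
Net gain per m²: Δα = 0.84 − 0.03 = 0.81.
Panel area = 15.152 / 0.81 = 18.7 m².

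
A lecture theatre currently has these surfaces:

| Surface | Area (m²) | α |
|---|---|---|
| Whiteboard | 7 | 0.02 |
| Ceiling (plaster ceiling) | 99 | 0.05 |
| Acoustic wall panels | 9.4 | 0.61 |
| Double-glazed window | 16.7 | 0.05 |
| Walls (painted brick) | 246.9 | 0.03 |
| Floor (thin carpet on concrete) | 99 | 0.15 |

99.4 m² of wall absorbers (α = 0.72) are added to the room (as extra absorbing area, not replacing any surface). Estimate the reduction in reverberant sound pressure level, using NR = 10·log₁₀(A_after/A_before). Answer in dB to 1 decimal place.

4.9 dB

Equivalent absorption area: A_before = 7×0.02 + 99×0.05 + 9.4×0.61 + 16.7×0.05 + 246.9×0.03 + 99×0.15 = 33.916 m².
Added absorption = 99.4 × 0.72 = 71.568 sabins.
A_after = 33.916 + 71.568 = 105.484 sabins.
NR = 10·log₁₀(105.484/33.916) = 4.9 dB.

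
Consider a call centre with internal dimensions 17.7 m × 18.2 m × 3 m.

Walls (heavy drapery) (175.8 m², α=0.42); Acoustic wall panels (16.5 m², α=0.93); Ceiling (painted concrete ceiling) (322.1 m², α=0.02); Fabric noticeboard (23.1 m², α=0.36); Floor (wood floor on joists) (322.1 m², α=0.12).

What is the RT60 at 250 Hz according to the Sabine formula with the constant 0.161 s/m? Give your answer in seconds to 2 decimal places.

1.09 s

A = Σ Sᵢαᵢ = 175.8·0.42 + 16.5·0.93 + 322.1·0.02 + 23.1·0.36 + 322.1·0.12 = 142.591 sabins.
V = 17.7·18.2·3 = 966.42 m³.
RT60 = 0.161 · V / A = 0.161 × 966.42 / 142.591 = 1.09 s.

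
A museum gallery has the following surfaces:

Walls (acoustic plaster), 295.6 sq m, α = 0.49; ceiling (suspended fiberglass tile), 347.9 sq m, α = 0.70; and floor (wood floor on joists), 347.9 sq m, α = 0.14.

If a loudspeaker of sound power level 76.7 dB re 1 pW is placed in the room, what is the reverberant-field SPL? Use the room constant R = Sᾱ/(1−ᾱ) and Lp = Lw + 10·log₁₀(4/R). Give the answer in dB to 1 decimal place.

53.8 dB

Σ(Sᵢαᵢ) = 295.6·0.49 + 347.9·0.70 + 347.9·0.14 = 437.080; total area S = 991.4 sq m.
ᾱ = 437.080/991.4 = 0.4409; R = Sᾱ/(1−ᾱ) = 437.080/(1−0.4409) = 781.756 sq m.
Lp = 76.7 + 10·log₁₀(4/781.756) = 76.7 + (-22.91) = 53.8 dB.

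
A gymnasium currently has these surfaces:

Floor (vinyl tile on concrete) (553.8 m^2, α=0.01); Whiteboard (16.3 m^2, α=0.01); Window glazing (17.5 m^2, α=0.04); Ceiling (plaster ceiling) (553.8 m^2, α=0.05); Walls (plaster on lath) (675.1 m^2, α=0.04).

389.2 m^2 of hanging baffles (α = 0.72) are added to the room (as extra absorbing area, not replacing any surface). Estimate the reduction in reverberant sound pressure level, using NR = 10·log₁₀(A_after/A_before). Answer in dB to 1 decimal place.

A_before = Σ Sᵢαᵢ = 553.8×0.01 + 16.3×0.01 + 17.5×0.04 + 553.8×0.05 + 675.1×0.04 = 61.095 sabins.
Added absorption = 389.2 × 0.72 = 280.224 sabins.
A_after = 61.095 + 280.224 = 341.319 sabins.
NR = 10·log₁₀(341.319/61.095) = 7.5 dB.

7.5 dB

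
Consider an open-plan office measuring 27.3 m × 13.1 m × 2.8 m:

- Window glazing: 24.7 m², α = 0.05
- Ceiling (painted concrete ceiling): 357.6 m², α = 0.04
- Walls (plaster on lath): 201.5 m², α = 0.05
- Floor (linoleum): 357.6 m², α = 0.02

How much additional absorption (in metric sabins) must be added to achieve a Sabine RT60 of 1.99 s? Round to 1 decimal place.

48.2 sabins

Total absorption A₁ = 24.7×0.05 + 357.6×0.04 + 201.5×0.05 + 357.6×0.02
  = 1.235 + 14.304 + 10.075 + 7.152 = 32.766 m² sabins.
For T = 1.99 s, need A₂ = 0.161·V/T = 0.161·1001.364/1.99 = 81.015 sabins.
Shortfall: 81.015 − 32.766 = 48.2 sabins.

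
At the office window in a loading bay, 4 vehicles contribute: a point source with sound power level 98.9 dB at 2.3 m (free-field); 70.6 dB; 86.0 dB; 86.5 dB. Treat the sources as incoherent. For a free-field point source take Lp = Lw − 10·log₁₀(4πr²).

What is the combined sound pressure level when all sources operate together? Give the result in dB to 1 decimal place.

Source at 2.3 m: Lp = 98.9 − 10·log₁₀(4π·2.3²) = 98.9 − 10·log₁₀(66.476) = 80.7 dB.
Sum in the linear (power) domain: Σ 10^(Lᵢ/10) = 10^(80.7/10) + 10^(70.6/10) + 10^(86.0/10) + 10^(86.5/10) = 9.738e+08.
L_total = 10·log₁₀(9.738e+08) = 89.9 dB.

89.9 dB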